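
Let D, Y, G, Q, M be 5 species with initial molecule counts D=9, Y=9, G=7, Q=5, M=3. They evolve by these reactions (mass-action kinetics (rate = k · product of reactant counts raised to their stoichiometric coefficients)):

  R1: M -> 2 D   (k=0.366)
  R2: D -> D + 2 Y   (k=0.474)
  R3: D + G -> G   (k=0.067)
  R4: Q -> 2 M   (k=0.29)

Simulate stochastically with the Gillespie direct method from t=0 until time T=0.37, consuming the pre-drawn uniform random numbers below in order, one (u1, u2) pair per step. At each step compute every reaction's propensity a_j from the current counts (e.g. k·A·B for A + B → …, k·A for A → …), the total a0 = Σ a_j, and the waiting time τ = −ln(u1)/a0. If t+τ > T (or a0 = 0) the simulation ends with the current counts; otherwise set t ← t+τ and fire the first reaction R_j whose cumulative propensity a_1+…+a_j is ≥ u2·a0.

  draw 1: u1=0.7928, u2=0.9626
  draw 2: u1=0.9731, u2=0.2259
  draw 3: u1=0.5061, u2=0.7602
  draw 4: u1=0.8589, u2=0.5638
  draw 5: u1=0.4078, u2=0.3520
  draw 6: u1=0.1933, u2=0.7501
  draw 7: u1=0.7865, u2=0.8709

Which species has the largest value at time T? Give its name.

Dominant species at T: Y

t=0.000: D=9 Y=9 G=7 Q=5 M=3
Draw 1: a1=1.098, a2=4.266, a3=4.221, a4=1.450, a0=11.035; τ=−ln(0.7928)/11.035=0.021 → t=0.021; u2·a0=0.9626·11.035=10.622; a1+…+a3=9.585 < 10.622 ≤ a1+…+a4=11.035 → R4 fires; D=9 Y=9 G=7 Q=4 M=5
Draw 2: a1=1.830, a2=4.266, a3=4.221, a4=1.160, a0=11.477; τ=−ln(0.9731)/11.477=0.002 → t=0.023; u2·a0=0.2259·11.477=2.593; a1=1.830 < 2.593 ≤ a1+a2=6.096 → R2 fires; D=9 Y=11 G=7 Q=4 M=5
Draw 3: a1=1.830, a2=4.266, a3=4.221, a4=1.160, a0=11.477; τ=−ln(0.5061)/11.477=0.059 → t=0.083; u2·a0=0.7602·11.477=8.725; a1+a2=6.096 < 8.725 ≤ a1+…+a3=10.317 → R3 fires; D=8 Y=11 G=7 Q=4 M=5
Draw 4: a1=1.830, a2=3.792, a3=3.752, a4=1.160, a0=10.534; τ=−ln(0.8589)/10.534=0.014 → t=0.097; u2·a0=0.5638·10.534=5.939; a1+a2=5.622 < 5.939 ≤ a1+…+a3=9.374 → R3 fires; D=7 Y=11 G=7 Q=4 M=5
Draw 5: a1=1.830, a2=3.318, a3=3.283, a4=1.160, a0=9.591; τ=−ln(0.4078)/9.591=0.094 → t=0.191; u2·a0=0.3520·9.591=3.376; a1=1.830 < 3.376 ≤ a1+a2=5.148 → R2 fires; D=7 Y=13 G=7 Q=4 M=5
Draw 6: a1=1.830, a2=3.318, a3=3.283, a4=1.160, a0=9.591; τ=−ln(0.1933)/9.591=0.171 → t=0.362; u2·a0=0.7501·9.591=7.194; a1+a2=5.148 < 7.194 ≤ a1+…+a3=8.431 → R3 fires; D=6 Y=13 G=7 Q=4 M=5
Draw 7: a1=1.830, a2=2.844, a3=2.814, a4=1.160, a0=8.648; τ=−ln(0.7865)/8.648=0.028 → t=0.390 > T=0.37: stop.
At T=0.37: D=6 Y=13 G=7 Q=4 M=5; the largest is Y.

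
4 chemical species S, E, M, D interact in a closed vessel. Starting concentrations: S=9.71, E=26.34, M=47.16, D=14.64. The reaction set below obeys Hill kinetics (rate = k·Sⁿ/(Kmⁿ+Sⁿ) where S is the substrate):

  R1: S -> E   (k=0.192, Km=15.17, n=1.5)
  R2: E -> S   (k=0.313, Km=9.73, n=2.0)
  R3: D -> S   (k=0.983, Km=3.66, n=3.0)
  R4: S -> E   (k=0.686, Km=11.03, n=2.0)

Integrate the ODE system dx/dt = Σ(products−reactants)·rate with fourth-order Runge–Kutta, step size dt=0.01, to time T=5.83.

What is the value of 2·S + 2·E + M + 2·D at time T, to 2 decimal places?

Value at T = 148.54

Check how each reaction changes W = 2·S + 2·E + M + 2·D (weight of products minus weight of reactants):
R1: S -> E: (2·1) − (2·1) = 2 − 2 = 0
R2: E -> S: (2·1) − (2·1) = 2 − 2 = 0
R3: D -> S: (2·1) − (2·1) = 2 − 2 = 0
R4: S -> E: (2·1) − (2·1) = 2 − 2 = 0
Every reaction leaves W unchanged, so W is conserved and no simulation is needed: W(T) = W(0) = 2·9.71 + 2·26.34 + 47.16 + 2·14.64 = 148.54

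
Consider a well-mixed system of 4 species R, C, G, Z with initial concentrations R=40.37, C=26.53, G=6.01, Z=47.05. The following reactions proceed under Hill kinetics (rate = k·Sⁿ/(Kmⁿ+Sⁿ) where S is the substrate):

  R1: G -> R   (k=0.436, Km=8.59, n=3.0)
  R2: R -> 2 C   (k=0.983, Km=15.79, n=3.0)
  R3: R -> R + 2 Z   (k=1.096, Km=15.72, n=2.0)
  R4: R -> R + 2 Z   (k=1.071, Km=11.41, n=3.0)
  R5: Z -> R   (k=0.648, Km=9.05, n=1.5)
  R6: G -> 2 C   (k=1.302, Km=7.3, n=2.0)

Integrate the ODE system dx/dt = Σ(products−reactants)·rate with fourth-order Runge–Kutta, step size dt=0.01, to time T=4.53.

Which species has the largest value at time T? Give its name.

Dominant species at T: Z

RK4 with dt=0.01: 453 steps to T=4.53. Trajectory (selected grid times):
t=0.00: R=40.37 C=26.53 G=6.01 Z=47.05
t=0.50: R=40.26 C=27.97 G=5.70 Z=48.75
t=1.01: R=40.14 C=29.40 G=5.41 Z=50.48
t=1.51: R=40.02 C=30.77 G=5.15 Z=52.18
t=2.01: R=39.90 C=32.12 G=4.90 Z=53.87
t=2.52: R=39.77 C=33.46 G=4.67 Z=55.59
t=3.02: R=39.64 C=34.75 G=4.46 Z=57.28
t=3.52: R=39.50 C=36.02 G=4.26 Z=58.97
t=4.03: R=39.37 C=37.29 G=4.08 Z=60.69
t=4.53: R=39.23 C=38.51 G=3.91 Z=62.37
At T=4.53: R=39.23 C=38.51 G=3.91 Z=62.37; the largest is Z.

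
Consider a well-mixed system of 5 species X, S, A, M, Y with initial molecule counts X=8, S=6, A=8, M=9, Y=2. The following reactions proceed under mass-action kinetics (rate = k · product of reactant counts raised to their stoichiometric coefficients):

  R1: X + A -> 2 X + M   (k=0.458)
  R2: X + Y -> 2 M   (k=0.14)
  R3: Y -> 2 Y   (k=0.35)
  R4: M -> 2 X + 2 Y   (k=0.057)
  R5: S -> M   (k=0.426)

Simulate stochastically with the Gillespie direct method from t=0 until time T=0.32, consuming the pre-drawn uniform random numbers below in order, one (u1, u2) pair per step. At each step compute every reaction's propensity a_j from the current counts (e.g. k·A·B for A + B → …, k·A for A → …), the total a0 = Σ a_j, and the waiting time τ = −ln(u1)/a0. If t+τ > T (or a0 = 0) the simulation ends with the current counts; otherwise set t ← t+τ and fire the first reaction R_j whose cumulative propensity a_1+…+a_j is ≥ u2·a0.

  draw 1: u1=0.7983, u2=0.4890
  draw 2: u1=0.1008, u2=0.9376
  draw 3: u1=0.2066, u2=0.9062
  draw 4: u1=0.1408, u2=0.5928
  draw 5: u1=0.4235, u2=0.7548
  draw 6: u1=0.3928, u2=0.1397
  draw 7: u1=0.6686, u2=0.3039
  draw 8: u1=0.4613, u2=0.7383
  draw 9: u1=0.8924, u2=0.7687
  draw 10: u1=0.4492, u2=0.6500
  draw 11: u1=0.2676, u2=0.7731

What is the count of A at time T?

A at T = 2

t=0.000: X=8 S=6 A=8 M=9 Y=2
Draw 1: a1=29.312, a2=2.240, a3=0.700, a4=0.513, a5=2.556, a0=35.321; τ=−ln(0.7983)/35.321=0.006 → t=0.006; u2·a0=0.4890·35.321=17.272 ≤ a1=29.312 → R1 fires; X=9 S=6 A=7 M=10 Y=2
Draw 2: a1=28.854, a2=2.520, a3=0.700, a4=0.570, a5=2.556, a0=35.200; τ=−ln(0.1008)/35.200=0.065 → t=0.072; u2·a0=0.9376·35.200=33.004; a1+…+a4=32.644 < 33.004 ≤ a1+…+a5=35.200 → R5 fires; X=9 S=5 A=7 M=11 Y=2
Draw 3: a1=28.854, a2=2.520, a3=0.700, a4=0.627, a5=2.130, a0=34.831; τ=−ln(0.2066)/34.831=0.045 → t=0.117; u2·a0=0.9062·34.831=31.564; a1+a2=31.374 < 31.564 ≤ a1+…+a3=32.074 → R3 fires; X=9 S=5 A=7 M=11 Y=3
Draw 4: a1=28.854, a2=3.780, a3=1.050, a4=0.627, a5=2.130, a0=36.441; τ=−ln(0.1408)/36.441=0.054 → t=0.171; u2·a0=0.5928·36.441=21.602 ≤ a1=28.854 → R1 fires; X=10 S=5 A=6 M=12 Y=3
Draw 5: a1=27.480, a2=4.200, a3=1.050, a4=0.684, a5=2.130, a0=35.544; τ=−ln(0.4235)/35.544=0.024 → t=0.195; u2·a0=0.7548·35.544=26.829 ≤ a1=27.480 → R1 fires; X=11 S=5 A=5 M=13 Y=3
Draw 6: a1=25.190, a2=4.620, a3=1.050, a4=0.741, a5=2.130, a0=33.731; τ=−ln(0.3928)/33.731=0.028 → t=0.223; u2·a0=0.1397·33.731=4.712 ≤ a1=25.190 → R1 fires; X=12 S=5 A=4 M=14 Y=3
Draw 7: a1=21.984, a2=5.040, a3=1.050, a4=0.798, a5=2.130, a0=31.002; τ=−ln(0.6686)/31.002=0.013 → t=0.235; u2·a0=0.3039·31.002=9.422 ≤ a1=21.984 → R1 fires; X=13 S=5 A=3 M=15 Y=3
Draw 8: a1=17.862, a2=5.460, a3=1.050, a4=0.855, a5=2.130, a0=27.357; τ=−ln(0.4613)/27.357=0.028 → t=0.264; u2·a0=0.7383·27.357=20.198; a1=17.862 < 20.198 ≤ a1+a2=23.322 → R2 fires; X=12 S=5 A=3 M=17 Y=2
Draw 9: a1=16.488, a2=3.360, a3=0.700, a4=0.969, a5=2.130, a0=23.647; τ=−ln(0.8924)/23.647=0.005 → t=0.269; u2·a0=0.7687·23.647=18.177; a1=16.488 < 18.177 ≤ a1+a2=19.848 → R2 fires; X=11 S=5 A=3 M=19 Y=1
Draw 10: a1=15.114, a2=1.540, a3=0.350, a4=1.083, a5=2.130, a0=20.217; τ=−ln(0.4492)/20.217=0.040 → t=0.308; u2·a0=0.6500·20.217=13.141 ≤ a1=15.114 → R1 fires; X=12 S=5 A=2 M=20 Y=1
Draw 11: a1=10.992, a2=1.680, a3=0.350, a4=1.140, a5=2.130, a0=16.292; τ=−ln(0.2676)/16.292=0.081 → t=0.389 > T=0.32: stop.
Read off A at T=0.32: 2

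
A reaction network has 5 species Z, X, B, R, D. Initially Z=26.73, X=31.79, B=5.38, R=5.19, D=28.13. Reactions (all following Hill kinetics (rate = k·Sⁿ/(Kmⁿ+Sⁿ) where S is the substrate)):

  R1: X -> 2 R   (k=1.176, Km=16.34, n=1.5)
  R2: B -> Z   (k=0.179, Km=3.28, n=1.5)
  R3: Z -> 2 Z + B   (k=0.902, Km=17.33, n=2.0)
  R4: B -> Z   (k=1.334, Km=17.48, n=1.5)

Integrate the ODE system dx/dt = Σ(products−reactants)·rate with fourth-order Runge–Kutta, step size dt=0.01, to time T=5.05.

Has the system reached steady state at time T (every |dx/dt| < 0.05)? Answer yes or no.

Steady state at T: no

RK4 with dt=0.01: 505 steps to T=5.05. Trajectory (selected grid times):
t=0.00: Z=26.73 X=31.79 B=5.38 R=5.19 D=28.13
t=0.56: Z=27.27 X=31.31 B=5.56 R=6.15 D=28.13
t=1.12: Z=27.81 X=30.83 B=5.73 R=7.10 D=28.13
t=1.68: Z=28.37 X=30.36 B=5.91 R=8.05 D=28.13
t=2.24: Z=28.94 X=29.89 B=6.08 R=8.99 D=28.13
t=2.81: Z=29.52 X=29.41 B=6.26 R=9.94 D=28.13
t=3.37: Z=30.11 X=28.95 B=6.43 R=10.87 D=28.13
t=3.93: Z=30.70 X=28.49 B=6.60 R=11.79 D=28.13
t=4.49: Z=31.30 X=28.03 B=6.76 R=12.71 D=28.13
t=5.05: Z=31.91 X=27.58 B=6.93 R=13.62 D=28.13
Rates at T: R1=0.8076, R2=0.1350, R3=0.6966, R4=0.2665
dx/dt at T (Σ net stoichiometry × rate): Z=+1.0982, X=-0.8076, B=+0.2950, R=+1.6153, D=+0.0000
Largest |dx/dt| is |+1.6153| (R) ≥ 0.05 → not steady.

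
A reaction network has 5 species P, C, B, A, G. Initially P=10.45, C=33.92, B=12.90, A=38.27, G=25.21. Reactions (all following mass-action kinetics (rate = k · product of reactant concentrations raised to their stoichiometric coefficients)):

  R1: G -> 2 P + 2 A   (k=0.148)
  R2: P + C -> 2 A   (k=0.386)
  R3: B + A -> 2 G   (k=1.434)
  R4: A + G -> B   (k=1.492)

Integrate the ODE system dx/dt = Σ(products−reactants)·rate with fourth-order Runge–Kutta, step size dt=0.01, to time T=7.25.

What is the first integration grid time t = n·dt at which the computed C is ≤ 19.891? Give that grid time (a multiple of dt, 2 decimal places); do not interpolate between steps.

Threshold first reached at t = 0.49

RK4 with dt=0.01: 725 steps to T=7.25. Trajectory (selected grid times):
t=0.00: P=10.45 C=33.92 B=12.90 A=38.27 G=25.21
t=0.48: P=1.39 C=19.96 B=27.52 A=0.35 G=36.20
t=0.49: P=1.39 C=19.85 B=27.57 A=0.34 G=36.23
t=0.81: P=1.58 C=16.56 B=29.07 A=0.32 G=37.28
t=1.61: P=2.83 C=8.64 B=32.42 A=0.29 G=40.19
t=2.42: P=6.39 C=2.25 B=35.18 A=0.21 G=42.49
t=3.22: P=14.33 C=0.10 B=36.70 A=0.12 G=42.41
t=4.03: P=24.26 C=0.00 B=37.51 A=0.11 G=41.29
t=4.83: P=33.94 C=0.00 B=38.08 A=0.10 G=40.45
t=5.64: P=43.56 C=0.00 B=38.49 A=0.10 G=39.83
t=6.44: P=52.93 C=0.00 B=38.79 A=0.10 G=39.38
t=7.25: P=62.33 C=0.00 B=39.01 A=0.10 G=39.05
C(0.48)=19.961 > 19.891 but C(0.49)=19.854 ≤ 19.891, so the first grid time is t=0.49.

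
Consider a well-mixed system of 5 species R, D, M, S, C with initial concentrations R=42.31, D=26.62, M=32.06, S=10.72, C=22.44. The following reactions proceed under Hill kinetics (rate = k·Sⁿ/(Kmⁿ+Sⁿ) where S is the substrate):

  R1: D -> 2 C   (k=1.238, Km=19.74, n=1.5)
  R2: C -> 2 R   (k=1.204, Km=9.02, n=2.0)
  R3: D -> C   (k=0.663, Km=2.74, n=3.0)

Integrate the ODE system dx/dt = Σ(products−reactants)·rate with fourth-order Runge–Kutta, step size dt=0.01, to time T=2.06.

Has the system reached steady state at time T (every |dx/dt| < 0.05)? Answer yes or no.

Steady state at T: no

RK4 with dt=0.01: 206 steps to T=2.06. Trajectory (selected grid times):
t=0.00: R=42.31 D=26.62 M=32.06 S=10.72 C=22.44
t=0.23: R=42.79 D=26.29 M=32.06 S=10.72 C=22.70
t=0.46: R=43.27 D=25.97 M=32.06 S=10.72 C=22.96
t=0.69: R=43.75 D=25.65 M=32.06 S=10.72 C=23.21
t=0.92: R=44.23 D=25.33 M=32.06 S=10.72 C=23.46
t=1.14: R=44.69 D=25.02 M=32.06 S=10.72 C=23.70
t=1.37: R=45.18 D=24.70 M=32.06 S=10.72 C=23.94
t=1.60: R=45.66 D=24.38 M=32.06 S=10.72 C=24.18
t=1.83: R=46.15 D=24.07 M=32.06 S=10.72 C=24.42
t=2.06: R=46.64 D=23.75 M=32.06 S=10.72 C=24.65
Rates at T: R1=0.7043, R2=1.0618, R3=0.6620
dx/dt at T (Σ net stoichiometry × rate): R=+2.1237, D=-1.3663, M=+0.0000, S=+0.0000, C=+1.0088
Largest |dx/dt| is |+2.1237| (R) ≥ 0.05 → not steady.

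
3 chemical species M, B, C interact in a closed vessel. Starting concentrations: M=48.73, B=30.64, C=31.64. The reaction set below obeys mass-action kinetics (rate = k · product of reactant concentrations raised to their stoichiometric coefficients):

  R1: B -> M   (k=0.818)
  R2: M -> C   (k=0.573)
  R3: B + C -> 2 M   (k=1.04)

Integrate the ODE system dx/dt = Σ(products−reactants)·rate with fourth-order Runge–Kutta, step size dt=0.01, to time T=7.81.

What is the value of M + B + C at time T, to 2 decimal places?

Value at T = 111.01

Check how each reaction changes W = M + B + C (weight of products minus weight of reactants):
R1: B -> M: (1·1) − (1·1) = 1 − 1 = 0
R2: M -> C: (1·1) − (1·1) = 1 − 1 = 0
R3: B + C -> 2 M: (1·2) − (1·1 + 1·1) = 2 − 2 = 0
Every reaction leaves W unchanged, so W is conserved and no simulation is needed: W(T) = W(0) = 48.73 + 30.64 + 31.64 = 111.01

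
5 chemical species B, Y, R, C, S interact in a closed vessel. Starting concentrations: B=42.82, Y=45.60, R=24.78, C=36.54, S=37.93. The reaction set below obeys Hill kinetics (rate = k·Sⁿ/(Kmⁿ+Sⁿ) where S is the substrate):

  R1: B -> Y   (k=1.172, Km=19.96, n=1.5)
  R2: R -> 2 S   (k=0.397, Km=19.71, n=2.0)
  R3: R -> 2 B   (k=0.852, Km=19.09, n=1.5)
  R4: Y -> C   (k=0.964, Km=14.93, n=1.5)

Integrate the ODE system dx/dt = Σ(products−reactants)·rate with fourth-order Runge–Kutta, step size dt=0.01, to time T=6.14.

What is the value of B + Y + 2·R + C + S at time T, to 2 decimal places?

Value at T = 212.45

Check how each reaction changes W = B + Y + 2·R + C + S (weight of products minus weight of reactants):
R1: B -> Y: (1·1) − (1·1) = 1 − 1 = 0
R2: R -> 2 S: (1·2) − (2·1) = 2 − 2 = 0
R3: R -> 2 B: (1·2) − (2·1) = 2 − 2 = 0
R4: Y -> C: (1·1) − (1·1) = 1 − 1 = 0
Every reaction leaves W unchanged, so W is conserved and no simulation is needed: W(T) = W(0) = 42.82 + 45.60 + 2·24.78 + 36.54 + 37.93 = 212.45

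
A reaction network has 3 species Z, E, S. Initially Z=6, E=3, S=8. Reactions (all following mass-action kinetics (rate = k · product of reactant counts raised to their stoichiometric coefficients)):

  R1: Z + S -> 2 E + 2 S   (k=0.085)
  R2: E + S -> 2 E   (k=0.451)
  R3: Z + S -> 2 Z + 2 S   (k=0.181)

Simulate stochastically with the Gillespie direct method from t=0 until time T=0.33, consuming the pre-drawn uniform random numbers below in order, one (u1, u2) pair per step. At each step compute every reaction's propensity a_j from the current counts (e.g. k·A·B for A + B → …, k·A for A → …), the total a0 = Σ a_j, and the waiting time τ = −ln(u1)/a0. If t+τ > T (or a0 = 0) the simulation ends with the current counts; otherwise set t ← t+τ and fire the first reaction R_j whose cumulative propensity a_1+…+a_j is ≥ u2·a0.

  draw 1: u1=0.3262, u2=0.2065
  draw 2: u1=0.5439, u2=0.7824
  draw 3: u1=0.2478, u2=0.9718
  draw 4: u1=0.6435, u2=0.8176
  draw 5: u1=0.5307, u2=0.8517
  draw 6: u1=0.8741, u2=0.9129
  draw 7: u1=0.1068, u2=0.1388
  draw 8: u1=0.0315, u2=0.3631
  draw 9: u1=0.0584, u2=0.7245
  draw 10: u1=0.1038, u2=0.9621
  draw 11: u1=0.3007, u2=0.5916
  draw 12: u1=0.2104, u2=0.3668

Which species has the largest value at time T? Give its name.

t=0.000: Z=6 E=3 S=8
Draw 1: a1=4.080, a2=10.824, a3=8.688, a0=23.592; τ=−ln(0.3262)/23.592=0.047 → t=0.047; u2·a0=0.2065·23.592=4.872; a1=4.080 < 4.872 ≤ a1+a2=14.904 → R2 fires; Z=6 E=4 S=7
Draw 2: a1=3.570, a2=12.628, a3=7.602, a0=23.800; τ=−ln(0.5439)/23.800=0.026 → t=0.073; u2·a0=0.7824·23.800=18.621; a1+a2=16.198 < 18.621 ≤ a1+…+a3=23.800 → R3 fires; Z=7 E=4 S=8
Draw 3: a1=4.760, a2=14.432, a3=10.136, a0=29.328; τ=−ln(0.2478)/29.328=0.048 → t=0.121; u2·a0=0.9718·29.328=28.501; a1+a2=19.192 < 28.501 ≤ a1+…+a3=29.328 → R3 fires; Z=8 E=4 S=9
Draw 4: a1=6.120, a2=16.236, a3=13.032, a0=35.388; τ=−ln(0.6435)/35.388=0.012 → t=0.133; u2·a0=0.8176·35.388=28.933; a1+a2=22.356 < 28.933 ≤ a1+…+a3=35.388 → R3 fires; Z=9 E=4 S=10
Draw 5: a1=7.650, a2=18.040, a3=16.290, a0=41.980; τ=−ln(0.5307)/41.980=0.015 → t=0.148; u2·a0=0.8517·41.980=35.754; a1+a2=25.690 < 35.754 ≤ a1+…+a3=41.980 → R3 fires; Z=10 E=4 S=11
Draw 6: a1=9.350, a2=19.844, a3=19.910, a0=49.104; τ=−ln(0.8741)/49.104=0.003 → t=0.151; u2·a0=0.9129·49.104=44.827; a1+a2=29.194 < 44.827 ≤ a1+…+a3=49.104 → R3 fires; Z=11 E=4 S=12
Draw 7: a1=11.220, a2=21.648, a3=23.892, a0=56.760; τ=−ln(0.1068)/56.760=0.039 → t=0.190; u2·a0=0.1388·56.760=7.878 ≤ a1=11.220 → R1 fires; Z=10 E=6 S=13
Draw 8: a1=11.050, a2=35.178, a3=23.530, a0=69.758; τ=−ln(0.0315)/69.758=0.050 → t=0.240; u2·a0=0.3631·69.758=25.329; a1=11.050 < 25.329 ≤ a1+a2=46.228 → R2 fires; Z=10 E=7 S=12
Draw 9: a1=10.200, a2=37.884, a3=21.720, a0=69.804; τ=−ln(0.0584)/69.804=0.041 → t=0.281; u2·a0=0.7245·69.804=50.573; a1+a2=48.084 < 50.573 ≤ a1+…+a3=69.804 → R3 fires; Z=11 E=7 S=13
Draw 10: a1=12.155, a2=41.041, a3=25.883, a0=79.079; τ=−ln(0.1038)/79.079=0.029 → t=0.309; u2·a0=0.9621·79.079=76.082; a1+a2=53.196 < 76.082 ≤ a1+…+a3=79.079 → R3 fires; Z=12 E=7 S=14
Draw 11: a1=14.280, a2=44.198, a3=30.408, a0=88.886; τ=−ln(0.3007)/88.886=0.014 → t=0.323; u2·a0=0.5916·88.886=52.585; a1=14.280 < 52.585 ≤ a1+a2=58.478 → R2 fires; Z=12 E=8 S=13
Draw 12: a1=13.260, a2=46.904, a3=28.236, a0=88.400; τ=−ln(0.2104)/88.400=0.018 → t=0.340 > T=0.33: stop.
At T=0.33: Z=12 E=8 S=13; the largest is S.

Dominant species at T: S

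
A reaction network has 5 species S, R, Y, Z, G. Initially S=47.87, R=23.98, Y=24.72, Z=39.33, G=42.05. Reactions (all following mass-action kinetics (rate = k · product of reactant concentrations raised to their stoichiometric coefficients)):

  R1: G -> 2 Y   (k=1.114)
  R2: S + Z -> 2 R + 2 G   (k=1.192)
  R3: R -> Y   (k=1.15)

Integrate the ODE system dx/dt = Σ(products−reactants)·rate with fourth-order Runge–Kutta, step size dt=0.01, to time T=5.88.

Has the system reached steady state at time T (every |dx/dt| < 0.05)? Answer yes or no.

RK4 with dt=0.01: 588 steps to T=5.88. Trajectory (selected grid times):
t=0.00: S=47.87 R=23.98 Y=24.72 Z=39.33 G=42.05
t=0.65: S=8.55 R=50.28 Y=198.08 Z=0.01 G=60.18
t=1.31: S=8.54 R=23.55 Y=287.51 Z=0.00 G=28.86
t=1.96: S=8.54 R=11.15 Y=329.65 Z=0.00 G=13.99
t=2.61: S=8.54 R=5.28 Y=349.94 Z=0.00 G=6.78
t=3.27: S=8.54 R=2.47 Y=359.81 Z=0.00 G=3.25
t=3.92: S=8.54 R=1.17 Y=364.46 Z=0.00 G=1.58
t=4.57: S=8.54 R=0.55 Y=366.70 Z=0.00 G=0.76
t=5.23: S=8.54 R=0.26 Y=367.79 Z=0.00 G=0.37
t=5.88: S=8.54 R=0.12 Y=368.30 Z=0.00 G=0.18
Rates at T: R1=0.1978, R2=0.0000, R3=0.1413
dx/dt at T (Σ net stoichiometry × rate): S=-0.0000, R=-0.1413, Y=+0.5369, Z=-0.0000, G=-0.1978
Largest |dx/dt| is |+0.5369| (Y) ≥ 0.05 → not steady.

Steady state at T: no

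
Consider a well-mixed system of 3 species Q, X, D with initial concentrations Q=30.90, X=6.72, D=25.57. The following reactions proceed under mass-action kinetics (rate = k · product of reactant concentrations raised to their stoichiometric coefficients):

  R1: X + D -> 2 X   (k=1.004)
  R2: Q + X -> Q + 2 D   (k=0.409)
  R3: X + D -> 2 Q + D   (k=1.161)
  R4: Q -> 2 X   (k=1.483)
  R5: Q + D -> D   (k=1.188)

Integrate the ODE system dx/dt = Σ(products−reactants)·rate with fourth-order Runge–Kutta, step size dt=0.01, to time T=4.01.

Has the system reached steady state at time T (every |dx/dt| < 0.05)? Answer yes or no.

RK4 with dt=0.01: 401 steps to T=4.01. Trajectory (selected grid times):
t=0.00: Q=30.90 X=6.72 D=25.57
t=0.45: Q=8.37 X=4.82 D=9.56
t=0.89: Q=8.76 X=5.33 D=7.27
t=1.34: Q=9.17 X=5.51 D=7.38
t=1.78: Q=9.27 X=5.53 D=7.52
t=2.23: Q=9.27 X=5.53 D=7.55
t=2.67: Q=9.27 X=5.52 D=7.55
t=3.12: Q=9.27 X=5.52 D=7.55
t=3.56: Q=9.27 X=5.52 D=7.55
t=4.01: Q=9.27 X=5.52 D=7.55
Rates at T: R1=41.8665, R2=20.9333, R3=48.4134, R4=13.7401, R5=83.0866
dx/dt at T (Σ net stoichiometry × rate): Q=+0.0000, X=+0.0000, D=+0.0000
Largest |dx/dt| is |+0.0000| (Q) < 0.05 → steady.

Steady state at T: yes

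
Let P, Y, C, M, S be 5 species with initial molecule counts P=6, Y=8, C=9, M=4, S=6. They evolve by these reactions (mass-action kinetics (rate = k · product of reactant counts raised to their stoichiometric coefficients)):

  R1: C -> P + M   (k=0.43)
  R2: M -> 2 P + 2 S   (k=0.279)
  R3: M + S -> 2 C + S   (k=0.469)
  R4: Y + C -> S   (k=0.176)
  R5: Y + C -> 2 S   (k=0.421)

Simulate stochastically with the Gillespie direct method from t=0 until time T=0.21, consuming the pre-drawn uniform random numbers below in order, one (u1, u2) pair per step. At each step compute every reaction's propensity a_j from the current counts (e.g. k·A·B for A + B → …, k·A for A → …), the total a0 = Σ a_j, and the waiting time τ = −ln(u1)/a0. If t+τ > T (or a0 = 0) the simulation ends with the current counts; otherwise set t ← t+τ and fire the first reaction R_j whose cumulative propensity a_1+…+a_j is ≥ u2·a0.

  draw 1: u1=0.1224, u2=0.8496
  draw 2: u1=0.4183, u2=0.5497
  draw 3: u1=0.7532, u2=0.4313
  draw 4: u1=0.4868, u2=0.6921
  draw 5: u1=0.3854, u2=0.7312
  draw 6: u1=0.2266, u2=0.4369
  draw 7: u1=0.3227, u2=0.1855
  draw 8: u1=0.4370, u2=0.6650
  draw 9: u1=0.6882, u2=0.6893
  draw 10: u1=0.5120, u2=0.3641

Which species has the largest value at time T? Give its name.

Dominant species at T: S

t=0.000: P=6 Y=8 C=9 M=4 S=6
Draw 1: a1=3.870, a2=1.116, a3=11.256, a4=12.672, a5=30.312, a0=59.226; τ=−ln(0.1224)/59.226=0.035 → t=0.035; u2·a0=0.8496·59.226=50.318; a1+…+a4=28.914 < 50.318 ≤ a1+…+a5=59.226 → R5 fires; P=6 Y=7 C=8 M=4 S=8
Draw 2: a1=3.440, a2=1.116, a3=15.008, a4=9.856, a5=23.576, a0=52.996; τ=−ln(0.4183)/52.996=0.016 → t=0.052; u2·a0=0.5497·52.996=29.132; a1+…+a3=19.564 < 29.132 ≤ a1+…+a4=29.420 → R4 fires; P=6 Y=6 C=7 M=4 S=9
Draw 3: a1=3.010, a2=1.116, a3=16.884, a4=7.392, a5=17.682, a0=46.084; τ=−ln(0.7532)/46.084=0.006 → t=0.058; u2·a0=0.4313·46.084=19.876; a1+a2=4.126 < 19.876 ≤ a1+…+a3=21.010 → R3 fires; P=6 Y=6 C=9 M=3 S=9
Draw 4: a1=3.870, a2=0.837, a3=12.663, a4=9.504, a5=22.734, a0=49.608; τ=−ln(0.4868)/49.608=0.015 → t=0.073; u2·a0=0.6921·49.608=34.334; a1+…+a4=26.874 < 34.334 ≤ a1+…+a5=49.608 → R5 fires; P=6 Y=5 C=8 M=3 S=11
Draw 5: a1=3.440, a2=0.837, a3=15.477, a4=7.040, a5=16.840, a0=43.634; τ=−ln(0.3854)/43.634=0.022 → t=0.094; u2·a0=0.7312·43.634=31.905; a1+…+a4=26.794 < 31.905 ≤ a1+…+a5=43.634 → R5 fires; P=6 Y=4 C=7 M=3 S=13
Draw 6: a1=3.010, a2=0.837, a3=18.291, a4=4.928, a5=11.788, a0=38.854; τ=−ln(0.2266)/38.854=0.038 → t=0.133; u2·a0=0.4369·38.854=16.975; a1+a2=3.847 < 16.975 ≤ a1+…+a3=22.138 → R3 fires; P=6 Y=4 C=9 M=2 S=13
Draw 7: a1=3.870, a2=0.558, a3=12.194, a4=6.336, a5=15.156, a0=38.114; τ=−ln(0.3227)/38.114=0.030 → t=0.162; u2·a0=0.1855·38.114=7.070; a1+a2=4.428 < 7.070 ≤ a1+…+a3=16.622 → R3 fires; P=6 Y=4 C=11 M=1 S=13
Draw 8: a1=4.730, a2=0.279, a3=6.097, a4=7.744, a5=18.524, a0=37.374; τ=−ln(0.4370)/37.374=0.022 → t=0.184; u2·a0=0.6650·37.374=24.854; a1+…+a4=18.850 < 24.854 ≤ a1+…+a5=37.374 → R5 fires; P=6 Y=3 C=10 M=1 S=15
Draw 9: a1=4.300, a2=0.279, a3=7.035, a4=5.280, a5=12.630, a0=29.524; τ=−ln(0.6882)/29.524=0.013 → t=0.197; u2·a0=0.6893·29.524=20.351; a1+…+a4=16.894 < 20.351 ≤ a1+…+a5=29.524 → R5 fires; P=6 Y=2 C=9 M=1 S=17
Draw 10: a1=3.870, a2=0.279, a3=7.973, a4=3.168, a5=7.578, a0=22.868; τ=−ln(0.5120)/22.868=0.029 → t=0.226 > T=0.21: stop.
At T=0.21: P=6 Y=2 C=9 M=1 S=17; the largest is S.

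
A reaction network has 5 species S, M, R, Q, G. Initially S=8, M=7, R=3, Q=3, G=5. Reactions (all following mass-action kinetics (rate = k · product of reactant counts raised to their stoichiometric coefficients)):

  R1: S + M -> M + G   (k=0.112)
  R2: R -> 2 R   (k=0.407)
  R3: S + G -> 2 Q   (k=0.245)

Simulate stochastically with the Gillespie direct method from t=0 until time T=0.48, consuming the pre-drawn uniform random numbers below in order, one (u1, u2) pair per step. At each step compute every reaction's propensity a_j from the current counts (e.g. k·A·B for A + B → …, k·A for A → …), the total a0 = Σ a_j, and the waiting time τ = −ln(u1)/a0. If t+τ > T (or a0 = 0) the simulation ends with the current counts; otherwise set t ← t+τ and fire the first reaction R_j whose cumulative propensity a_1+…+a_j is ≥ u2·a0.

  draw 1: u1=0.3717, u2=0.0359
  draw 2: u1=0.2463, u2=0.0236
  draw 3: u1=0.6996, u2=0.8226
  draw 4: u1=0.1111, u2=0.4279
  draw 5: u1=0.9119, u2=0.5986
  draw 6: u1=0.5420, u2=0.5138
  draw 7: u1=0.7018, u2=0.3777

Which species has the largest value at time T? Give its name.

t=0.000: S=8 M=7 R=3 Q=3 G=5
Draw 1: a1=6.272, a2=1.221, a3=9.800, a0=17.293; τ=−ln(0.3717)/17.293=0.057 → t=0.057; u2·a0=0.0359·17.293=0.621 ≤ a1=6.272 → R1 fires; S=7 M=7 R=3 Q=3 G=6
Draw 2: a1=5.488, a2=1.221, a3=10.290, a0=16.999; τ=−ln(0.2463)/16.999=0.082 → t=0.140; u2·a0=0.0236·16.999=0.401 ≤ a1=5.488 → R1 fires; S=6 M=7 R=3 Q=3 G=7
Draw 3: a1=4.704, a2=1.221, a3=10.290, a0=16.215; τ=−ln(0.6996)/16.215=0.022 → t=0.162; u2·a0=0.8226·16.215=13.338; a1+a2=5.925 < 13.338 ≤ a1+…+a3=16.215 → R3 fires; S=5 M=7 R=3 Q=5 G=6
Draw 4: a1=3.920, a2=1.221, a3=7.350, a0=12.491; τ=−ln(0.1111)/12.491=0.176 → t=0.338; u2·a0=0.4279·12.491=5.345; a1+a2=5.141 < 5.345 ≤ a1+…+a3=12.491 → R3 fires; S=4 M=7 R=3 Q=7 G=5
Draw 5: a1=3.136, a2=1.221, a3=4.900, a0=9.257; τ=−ln(0.9119)/9.257=0.010 → t=0.348; u2·a0=0.5986·9.257=5.541; a1+a2=4.357 < 5.541 ≤ a1+…+a3=9.257 → R3 fires; S=3 M=7 R=3 Q=9 G=4
Draw 6: a1=2.352, a2=1.221, a3=2.940, a0=6.513; τ=−ln(0.5420)/6.513=0.094 → t=0.442; u2·a0=0.5138·6.513=3.346; a1=2.352 < 3.346 ≤ a1+a2=3.573 → R2 fires; S=3 M=7 R=4 Q=9 G=4
Draw 7: a1=2.352, a2=1.628, a3=2.940, a0=6.920; τ=−ln(0.7018)/6.920=0.051 → t=0.493 > T=0.48: stop.
At T=0.48: S=3 M=7 R=4 Q=9 G=4; the largest is Q.

Dominant species at T: Q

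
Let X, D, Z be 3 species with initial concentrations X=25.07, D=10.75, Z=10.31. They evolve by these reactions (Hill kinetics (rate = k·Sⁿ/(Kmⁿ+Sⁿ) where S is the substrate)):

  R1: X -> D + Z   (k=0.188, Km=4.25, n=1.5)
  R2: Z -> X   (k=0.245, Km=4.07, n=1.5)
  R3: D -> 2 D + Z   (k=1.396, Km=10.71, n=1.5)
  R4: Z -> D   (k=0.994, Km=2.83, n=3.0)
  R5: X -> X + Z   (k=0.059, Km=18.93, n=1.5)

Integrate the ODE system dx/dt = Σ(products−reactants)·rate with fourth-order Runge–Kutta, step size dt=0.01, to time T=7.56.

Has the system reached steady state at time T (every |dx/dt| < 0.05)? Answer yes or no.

RK4 with dt=0.01: 756 steps to T=7.56. Trajectory (selected grid times):
t=0.00: X=25.07 D=10.75 Z=10.31
t=0.84: X=25.09 D=12.33 Z=10.12
t=1.68: X=25.10 D=13.97 Z=10.00
t=2.52: X=25.12 D=15.66 Z=9.92
t=3.36: X=25.13 D=17.40 Z=9.89
t=4.20: X=25.15 D=19.17 Z=9.90
t=5.04: X=25.16 D=20.98 Z=9.94
t=5.88: X=25.18 D=22.82 Z=10.01
t=6.72: X=25.20 D=24.68 Z=10.11
t=7.56: X=25.21 D=26.57 Z=10.23
Rates at T: R1=0.1758, R2=0.1958, R3=1.1115, R4=0.9734, R5=0.0357
dx/dt at T (Σ net stoichiometry × rate): X=+0.0200, D=+2.2607, Z=+0.1539
Largest |dx/dt| is |+2.2607| (D) ≥ 0.05 → not steady.

Steady state at T: no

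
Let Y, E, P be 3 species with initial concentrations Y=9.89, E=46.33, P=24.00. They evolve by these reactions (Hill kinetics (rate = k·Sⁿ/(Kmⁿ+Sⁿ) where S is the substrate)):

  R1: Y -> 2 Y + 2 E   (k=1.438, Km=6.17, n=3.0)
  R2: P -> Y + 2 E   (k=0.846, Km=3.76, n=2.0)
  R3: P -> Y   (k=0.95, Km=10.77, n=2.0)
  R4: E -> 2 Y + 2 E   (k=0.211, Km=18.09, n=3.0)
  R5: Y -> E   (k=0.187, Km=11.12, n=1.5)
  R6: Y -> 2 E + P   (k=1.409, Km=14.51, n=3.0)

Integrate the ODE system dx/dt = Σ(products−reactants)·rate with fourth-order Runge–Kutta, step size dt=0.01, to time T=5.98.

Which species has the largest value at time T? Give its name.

Dominant species at T: E

RK4 with dt=0.01: 598 steps to T=5.98. Trajectory (selected grid times):
t=0.00: Y=9.89 E=46.33 P=24.00
t=0.66: Y=11.68 E=49.75 P=23.21
t=1.33: Y=13.45 E=53.52 P=22.51
t=1.99: Y=15.12 E=57.48 P=21.91
t=2.66: Y=16.75 E=61.69 P=21.39
t=3.32: Y=18.29 E=66.00 P=20.94
t=3.99: Y=19.81 E=70.49 P=20.55
t=4.65: Y=21.27 E=75.02 P=20.20
t=5.32: Y=22.70 E=79.70 P=19.89
t=5.98: Y=24.09 E=84.37 P=19.62
At T=5.98: Y=24.09 E=84.37 P=19.62; the largest is E.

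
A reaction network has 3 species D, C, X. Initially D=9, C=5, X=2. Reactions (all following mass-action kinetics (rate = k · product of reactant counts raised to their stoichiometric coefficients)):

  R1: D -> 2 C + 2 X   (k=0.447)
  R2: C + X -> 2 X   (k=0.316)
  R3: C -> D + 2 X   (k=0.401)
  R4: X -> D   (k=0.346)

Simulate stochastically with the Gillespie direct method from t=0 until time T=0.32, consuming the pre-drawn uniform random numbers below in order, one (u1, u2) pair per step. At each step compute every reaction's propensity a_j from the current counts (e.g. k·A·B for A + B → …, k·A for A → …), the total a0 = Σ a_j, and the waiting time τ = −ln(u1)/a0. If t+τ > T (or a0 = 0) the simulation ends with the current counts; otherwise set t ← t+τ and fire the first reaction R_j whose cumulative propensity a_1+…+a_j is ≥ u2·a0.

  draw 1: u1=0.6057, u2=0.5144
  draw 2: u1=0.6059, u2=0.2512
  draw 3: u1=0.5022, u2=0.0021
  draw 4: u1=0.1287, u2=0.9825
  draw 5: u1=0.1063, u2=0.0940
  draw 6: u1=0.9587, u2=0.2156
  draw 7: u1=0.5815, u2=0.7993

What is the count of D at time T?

t=0.000: D=9 C=5 X=2
Draw 1: a1=4.023, a2=3.160, a3=2.005, a4=0.692, a0=9.880; τ=−ln(0.6057)/9.880=0.051 → t=0.051; u2·a0=0.5144·9.880=5.082; a1=4.023 < 5.082 ≤ a1+a2=7.183 → R2 fires; D=9 C=4 X=3
Draw 2: a1=4.023, a2=3.792, a3=1.604, a4=1.038, a0=10.457; τ=−ln(0.6059)/10.457=0.048 → t=0.099; u2·a0=0.2512·10.457=2.627 ≤ a1=4.023 → R1 fires; D=8 C=6 X=5
Draw 3: a1=3.576, a2=9.480, a3=2.406, a4=1.730, a0=17.192; τ=−ln(0.5022)/17.192=0.040 → t=0.139; u2·a0=0.0021·17.192=0.036 ≤ a1=3.576 → R1 fires; D=7 C=8 X=7
Draw 4: a1=3.129, a2=17.696, a3=3.208, a4=2.422, a0=26.455; τ=−ln(0.1287)/26.455=0.078 → t=0.216; u2·a0=0.9825·26.455=25.992; a1+…+a3=24.033 < 25.992 ≤ a1+…+a4=26.455 → R4 fires; D=8 C=8 X=6
Draw 5: a1=3.576, a2=15.168, a3=3.208, a4=2.076, a0=24.028; τ=−ln(0.1063)/24.028=0.093 → t=0.310; u2·a0=0.0940·24.028=2.259 ≤ a1=3.576 → R1 fires; D=7 C=10 X=8
Draw 6: a1=3.129, a2=25.280, a3=4.010, a4=2.768, a0=35.187; τ=−ln(0.9587)/35.187=0.001 → t=0.311; u2·a0=0.2156·35.187=7.586; a1=3.129 < 7.586 ≤ a1+a2=28.409 → R2 fires; D=7 C=9 X=9
Draw 7: a1=3.129, a2=25.596, a3=3.609, a4=3.114, a0=35.448; τ=−ln(0.5815)/35.448=0.015 → t=0.326 > T=0.32: stop.
Read off D at T=0.32: 7

D at T = 7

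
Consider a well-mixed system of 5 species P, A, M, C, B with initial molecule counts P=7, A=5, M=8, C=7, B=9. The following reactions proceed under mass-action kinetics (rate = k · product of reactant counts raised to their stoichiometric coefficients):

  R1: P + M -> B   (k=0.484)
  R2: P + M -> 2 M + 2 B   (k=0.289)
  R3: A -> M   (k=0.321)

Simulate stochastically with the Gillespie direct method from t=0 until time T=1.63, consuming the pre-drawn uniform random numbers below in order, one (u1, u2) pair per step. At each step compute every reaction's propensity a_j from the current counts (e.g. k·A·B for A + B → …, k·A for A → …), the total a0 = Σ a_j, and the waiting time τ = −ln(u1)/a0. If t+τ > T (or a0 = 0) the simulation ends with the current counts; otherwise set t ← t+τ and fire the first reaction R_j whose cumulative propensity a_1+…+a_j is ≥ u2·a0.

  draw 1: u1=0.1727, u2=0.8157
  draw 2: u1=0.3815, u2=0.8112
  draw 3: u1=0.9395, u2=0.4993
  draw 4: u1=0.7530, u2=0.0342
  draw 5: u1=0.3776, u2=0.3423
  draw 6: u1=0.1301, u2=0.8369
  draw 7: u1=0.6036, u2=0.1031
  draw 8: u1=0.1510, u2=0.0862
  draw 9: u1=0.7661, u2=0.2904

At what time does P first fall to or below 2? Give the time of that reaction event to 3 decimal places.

Threshold first reached at t = 0.121

t=0.000: P=7 A=5 M=8 C=7 B=9
Draw 1: a1=27.104, a2=16.184, a3=1.605, a0=44.893; τ=−ln(0.1727)/44.893=0.039 → t=0.039; u2·a0=0.8157·44.893=36.619; a1=27.104 < 36.619 ≤ a1+a2=43.288 → R2 fires; P=6 A=5 M=9 C=7 B=11
Draw 2: a1=26.136, a2=15.606, a3=1.605, a0=43.347; τ=−ln(0.3815)/43.347=0.022 → t=0.061; u2·a0=0.8112·43.347=35.163; a1=26.136 < 35.163 ≤ a1+a2=41.742 → R2 fires; P=5 A=5 M=10 C=7 B=13
Draw 3: a1=24.200, a2=14.450, a3=1.605, a0=40.255; τ=−ln(0.9395)/40.255=0.002 → t=0.063; u2·a0=0.4993·40.255=20.099 ≤ a1=24.200 → R1 fires; P=4 A=5 M=9 C=7 B=14
Draw 4: a1=17.424, a2=10.404, a3=1.605, a0=29.433; τ=−ln(0.7530)/29.433=0.010 → t=0.073; u2·a0=0.0342·29.433=1.007 ≤ a1=17.424 → R1 fires; P=3 A=5 M=8 C=7 B=15
Draw 5: a1=11.616, a2=6.936, a3=1.605, a0=20.157; τ=−ln(0.3776)/20.157=0.048 → t=0.121; u2·a0=0.3423·20.157=6.900 ≤ a1=11.616 → R1 fires; P=2 A=5 M=7 C=7 B=16
Draw 6: a1=6.776, a2=4.046, a3=1.605, a0=12.427; τ=−ln(0.1301)/12.427=0.164 → t=0.285; u2·a0=0.8369·12.427=10.400; a1=6.776 < 10.400 ≤ a1+a2=10.822 → R2 fires; P=1 A=5 M=8 C=7 B=18
Draw 7: a1=3.872, a2=2.312, a3=1.605, a0=7.789; τ=−ln(0.6036)/7.789=0.065 → t=0.350; u2·a0=0.1031·7.789=0.803 ≤ a1=3.872 → R1 fires; P=0 A=5 M=7 C=7 B=19
Draw 8: a1=0.000, a2=0.000, a3=1.605, a0=1.605; τ=−ln(0.1510)/1.605=1.178 → t=1.528; u2·a0=0.0862·1.605=0.138; a1+a2=0.000 < 0.138 ≤ a1+…+a3=1.605 → R3 fires; P=0 A=4 M=8 C=7 B=19
Draw 9: a1=0.000, a2=0.000, a3=1.284, a0=1.284; τ=−ln(0.7661)/1.284=0.208 → t=1.735 > T=1.63: stop.
P first becomes ≤ 2 when it reaches 2 at the event at t=0.121.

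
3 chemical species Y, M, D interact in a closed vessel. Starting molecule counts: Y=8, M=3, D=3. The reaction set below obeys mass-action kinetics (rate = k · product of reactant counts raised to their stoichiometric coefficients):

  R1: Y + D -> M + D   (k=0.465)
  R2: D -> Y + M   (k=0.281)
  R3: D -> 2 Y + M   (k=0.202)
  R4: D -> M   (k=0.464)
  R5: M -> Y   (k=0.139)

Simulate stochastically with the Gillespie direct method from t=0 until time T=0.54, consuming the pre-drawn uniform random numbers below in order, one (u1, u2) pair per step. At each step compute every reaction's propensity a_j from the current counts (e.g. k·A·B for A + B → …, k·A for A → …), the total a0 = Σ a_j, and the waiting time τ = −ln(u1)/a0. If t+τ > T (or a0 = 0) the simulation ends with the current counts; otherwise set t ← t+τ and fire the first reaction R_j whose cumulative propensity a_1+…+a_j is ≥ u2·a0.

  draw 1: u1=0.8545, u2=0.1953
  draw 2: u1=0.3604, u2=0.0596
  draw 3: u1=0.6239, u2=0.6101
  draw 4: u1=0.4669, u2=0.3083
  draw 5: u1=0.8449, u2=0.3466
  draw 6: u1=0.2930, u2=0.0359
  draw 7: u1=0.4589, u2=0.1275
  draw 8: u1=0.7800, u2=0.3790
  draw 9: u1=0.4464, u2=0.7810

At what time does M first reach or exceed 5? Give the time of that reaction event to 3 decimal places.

Threshold first reached at t = 0.088

t=0.000: Y=8 M=3 D=3
Draw 1: a1=11.160, a2=0.843, a3=0.606, a4=1.392, a5=0.417, a0=14.418; τ=−ln(0.8545)/14.418=0.011 → t=0.011; u2·a0=0.1953·14.418=2.816 ≤ a1=11.160 → R1 fires; Y=7 M=4 D=3
Draw 2: a1=9.765, a2=0.843, a3=0.606, a4=1.392, a5=0.556, a0=13.162; τ=−ln(0.3604)/13.162=0.078 → t=0.088; u2·a0=0.0596·13.162=0.784 ≤ a1=9.765 → R1 fires; Y=6 M=5 D=3
Draw 3: a1=8.370, a2=0.843, a3=0.606, a4=1.392, a5=0.695, a0=11.906; τ=−ln(0.6239)/11.906=0.040 → t=0.128; u2·a0=0.6101·11.906=7.264 ≤ a1=8.370 → R1 fires; Y=5 M=6 D=3
Draw 4: a1=6.975, a2=0.843, a3=0.606, a4=1.392, a5=0.834, a0=10.650; τ=−ln(0.4669)/10.650=0.072 → t=0.200; u2·a0=0.3083·10.650=3.283 ≤ a1=6.975 → R1 fires; Y=4 M=7 D=3
Draw 5: a1=5.580, a2=0.843, a3=0.606, a4=1.392, a5=0.973, a0=9.394; τ=−ln(0.8449)/9.394=0.018 → t=0.218; u2·a0=0.3466·9.394=3.256 ≤ a1=5.580 → R1 fires; Y=3 M=8 D=3
Draw 6: a1=4.185, a2=0.843, a3=0.606, a4=1.392, a5=1.112, a0=8.138; τ=−ln(0.2930)/8.138=0.151 → t=0.368; u2·a0=0.0359·8.138=0.292 ≤ a1=4.185 → R1 fires; Y=2 M=9 D=3
Draw 7: a1=2.790, a2=0.843, a3=0.606, a4=1.392, a5=1.251, a0=6.882; τ=−ln(0.4589)/6.882=0.113 → t=0.482; u2·a0=0.1275·6.882=0.877 ≤ a1=2.790 → R1 fires; Y=1 M=10 D=3
Draw 8: a1=1.395, a2=0.843, a3=0.606, a4=1.392, a5=1.390, a0=5.626; τ=−ln(0.7800)/5.626=0.044 → t=0.526; u2·a0=0.3790·5.626=2.132; a1=1.395 < 2.132 ≤ a1+a2=2.238 → R2 fires; Y=2 M=11 D=2
Draw 9: a1=1.860, a2=0.562, a3=0.404, a4=0.928, a5=1.529, a0=5.283; τ=−ln(0.4464)/5.283=0.153 → t=0.678 > T=0.54: stop.
M first becomes ≥ 5 when it reaches 5 at the event at t=0.088.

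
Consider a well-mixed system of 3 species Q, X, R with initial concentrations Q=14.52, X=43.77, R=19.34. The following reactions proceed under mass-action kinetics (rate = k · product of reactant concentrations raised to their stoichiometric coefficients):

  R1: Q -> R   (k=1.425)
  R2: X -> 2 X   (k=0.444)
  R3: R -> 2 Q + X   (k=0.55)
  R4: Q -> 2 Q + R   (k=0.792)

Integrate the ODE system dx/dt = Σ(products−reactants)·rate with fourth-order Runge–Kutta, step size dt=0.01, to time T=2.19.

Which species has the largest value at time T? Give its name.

Dominant species at T: X

RK4 with dt=0.01: 219 steps to T=2.19. Trajectory (selected grid times):
t=0.00: Q=14.52 X=43.77 R=19.34
t=0.24: Q=17.90 X=51.76 R=25.01
t=0.49: Q=22.55 X=61.97 R=32.24
t=0.73: Q=28.32 X=74.00 R=40.91
t=0.97: Q=35.66 X=88.73 R=51.76
t=1.22: Q=45.40 X=107.66 R=66.05
t=1.46: Q=57.27 X=130.10 R=83.42
t=1.70: Q=72.28 X=157.79 R=105.33
t=1.95: Q=92.12 X=193.61 R=134.28
t=2.19: Q=116.28 X=236.40 R=169.51
At T=2.19: Q=116.28 X=236.40 R=169.51; the largest is X.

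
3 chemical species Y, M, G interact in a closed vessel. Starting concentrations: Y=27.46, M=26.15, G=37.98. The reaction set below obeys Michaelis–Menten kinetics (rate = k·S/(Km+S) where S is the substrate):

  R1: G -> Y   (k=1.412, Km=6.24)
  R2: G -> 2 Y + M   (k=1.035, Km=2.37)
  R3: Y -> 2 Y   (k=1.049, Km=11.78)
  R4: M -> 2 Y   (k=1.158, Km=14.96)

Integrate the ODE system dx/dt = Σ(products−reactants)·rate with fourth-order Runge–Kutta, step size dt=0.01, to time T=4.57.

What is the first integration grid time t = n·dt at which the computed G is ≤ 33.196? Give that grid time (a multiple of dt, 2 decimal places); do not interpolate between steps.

RK4 with dt=0.01: 457 steps to T=4.57. Trajectory (selected grid times):
t=0.00: Y=27.46 M=26.15 G=37.98
t=0.51: Y=30.20 M=26.27 G=36.87
t=1.02: Y=32.95 M=26.39 G=35.76
t=1.52: Y=35.65 M=26.50 G=34.67
t=2.03: Y=38.41 M=26.62 G=33.57
t=2.20: Y=39.33 M=26.66 G=33.20
t=2.21: Y=39.38 M=26.66 G=33.18
t=2.54: Y=41.17 M=26.73 G=32.47
t=3.05: Y=43.93 M=26.85 G=31.38
t=3.55: Y=46.64 M=26.96 G=30.31
t=4.06: Y=49.40 M=27.06 G=29.23
t=4.57: Y=52.16 M=27.17 G=28.15
G(2.20)=33.203 > 33.196 but G(2.21)=33.181 ≤ 33.196, so the first grid time is t=2.21.

Threshold first reached at t = 2.21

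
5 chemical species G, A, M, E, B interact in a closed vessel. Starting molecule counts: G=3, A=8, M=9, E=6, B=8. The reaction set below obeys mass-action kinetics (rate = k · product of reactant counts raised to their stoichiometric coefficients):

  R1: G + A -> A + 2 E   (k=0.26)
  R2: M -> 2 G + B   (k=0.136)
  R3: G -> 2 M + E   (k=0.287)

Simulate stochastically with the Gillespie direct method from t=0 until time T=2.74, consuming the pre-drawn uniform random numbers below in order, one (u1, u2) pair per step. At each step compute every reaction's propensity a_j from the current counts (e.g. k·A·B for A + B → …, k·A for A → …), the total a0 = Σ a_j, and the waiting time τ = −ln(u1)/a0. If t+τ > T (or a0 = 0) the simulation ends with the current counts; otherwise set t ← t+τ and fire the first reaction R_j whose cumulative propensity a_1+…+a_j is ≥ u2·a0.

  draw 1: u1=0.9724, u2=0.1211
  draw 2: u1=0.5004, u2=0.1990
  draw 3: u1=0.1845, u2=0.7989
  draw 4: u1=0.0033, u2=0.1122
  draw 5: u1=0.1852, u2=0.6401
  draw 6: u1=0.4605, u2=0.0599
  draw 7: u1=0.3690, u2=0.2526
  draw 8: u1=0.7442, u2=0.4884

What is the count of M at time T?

t=0.000: G=3 A=8 M=9 E=6 B=8
Draw 1: a1=6.240, a2=1.224, a3=0.861, a0=8.325; τ=−ln(0.9724)/8.325=0.003 → t=0.003; u2·a0=0.1211·8.325=1.008 ≤ a1=6.240 → R1 fires; G=2 A=8 M=9 E=8 B=8
Draw 2: a1=4.160, a2=1.224, a3=0.574, a0=5.958; τ=−ln(0.5004)/5.958=0.116 → t=0.120; u2·a0=0.1990·5.958=1.186 ≤ a1=4.160 → R1 fires; G=1 A=8 M=9 E=10 B=8
Draw 3: a1=2.080, a2=1.224, a3=0.287, a0=3.591; τ=−ln(0.1845)/3.591=0.471 → t=0.590; u2·a0=0.7989·3.591=2.869; a1=2.080 < 2.869 ≤ a1+a2=3.304 → R2 fires; G=3 A=8 M=8 E=10 B=9
Draw 4: a1=6.240, a2=1.088, a3=0.861, a0=8.189; τ=−ln(0.0033)/8.189=0.698 → t=1.288; u2·a0=0.1122·8.189=0.919 ≤ a1=6.240 → R1 fires; G=2 A=8 M=8 E=12 B=9
Draw 5: a1=4.160, a2=1.088, a3=0.574, a0=5.822; τ=−ln(0.1852)/5.822=0.290 → t=1.578; u2·a0=0.6401·5.822=3.727 ≤ a1=4.160 → R1 fires; G=1 A=8 M=8 E=14 B=9
Draw 6: a1=2.080, a2=1.088, a3=0.287, a0=3.455; τ=−ln(0.4605)/3.455=0.224 → t=1.802; u2·a0=0.0599·3.455=0.207 ≤ a1=2.080 → R1 fires; G=0 A=8 M=8 E=16 B=9
Draw 7: a1=0.000, a2=1.088, a3=0.000, a0=1.088; τ=−ln(0.3690)/1.088=0.916 → t=2.718; u2·a0=0.2526·1.088=0.275; a1=0.000 < 0.275 ≤ a1+a2=1.088 → R2 fires; G=2 A=8 M=7 E=16 B=10
Draw 8: a1=4.160, a2=0.952, a3=0.574, a0=5.686; τ=−ln(0.7442)/5.686=0.052 → t=2.770 > T=2.74: stop.
Read off M at T=2.74: 7

M at T = 7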